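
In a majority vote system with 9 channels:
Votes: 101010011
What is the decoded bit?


Ones: 5 out of 9
Threshold: 5

1 (5/9 voted 1)


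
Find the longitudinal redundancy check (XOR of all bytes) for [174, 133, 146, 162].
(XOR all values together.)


XOR chain: 174 ^ 133 ^ 146 ^ 162 = 27

27


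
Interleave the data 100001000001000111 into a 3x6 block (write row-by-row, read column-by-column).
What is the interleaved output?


Matrix:
  100001
  000001
  000111
Read columns: 100000000001001111

100000000001001111


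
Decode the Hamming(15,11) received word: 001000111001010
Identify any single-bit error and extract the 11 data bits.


Syndrome = 7: error at position 7

Data: 10001001010 (corrected bit 7)


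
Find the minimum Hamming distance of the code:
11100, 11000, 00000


Comparing all pairs, minimum distance: 1
Can detect 0 errors, correct 0 errors

1


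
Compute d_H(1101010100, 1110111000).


XOR: 0011101100
Count of 1s: 5

5


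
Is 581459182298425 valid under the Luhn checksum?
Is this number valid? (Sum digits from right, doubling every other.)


Luhn sum = 78
78 mod 10 = 8

Invalid (Luhn sum mod 10 = 8)


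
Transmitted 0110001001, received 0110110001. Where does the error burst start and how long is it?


XOR: 0000111000

Burst at position 4, length 3


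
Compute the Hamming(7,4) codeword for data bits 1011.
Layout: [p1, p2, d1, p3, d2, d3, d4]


Parity bits: p1=0, p2=1, p3=0

0110011


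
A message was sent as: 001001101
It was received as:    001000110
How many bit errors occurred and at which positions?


XOR: 000001011

3 error(s) at position(s): 5, 7, 8


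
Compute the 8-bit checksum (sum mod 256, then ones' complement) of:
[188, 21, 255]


Sum = 464 mod 256 = 208
Complement = 47

47


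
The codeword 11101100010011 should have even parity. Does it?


Number of 1s: 8

Yes, parity is correct (8 ones)


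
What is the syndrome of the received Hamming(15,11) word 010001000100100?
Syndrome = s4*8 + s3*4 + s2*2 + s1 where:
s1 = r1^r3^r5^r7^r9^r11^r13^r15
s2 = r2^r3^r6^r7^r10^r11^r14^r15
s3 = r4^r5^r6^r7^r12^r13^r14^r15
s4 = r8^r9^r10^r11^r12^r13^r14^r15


s1=1, s2=1, s3=0, s4=0

Syndrome = 3 (error at position 3)


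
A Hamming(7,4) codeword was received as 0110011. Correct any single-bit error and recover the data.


Syndrome = 0: no error detected

Data: 1011 (no errors)


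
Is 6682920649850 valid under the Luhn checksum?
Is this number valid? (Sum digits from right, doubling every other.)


Luhn sum = 59
59 mod 10 = 9

Invalid (Luhn sum mod 10 = 9)


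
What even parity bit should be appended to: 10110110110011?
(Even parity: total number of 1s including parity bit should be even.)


Number of 1s in data: 9
Parity bit: 1

1


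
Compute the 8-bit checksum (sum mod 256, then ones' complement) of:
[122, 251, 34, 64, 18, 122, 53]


Sum = 664 mod 256 = 152
Complement = 103

103


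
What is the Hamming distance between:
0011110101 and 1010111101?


XOR: 1001001000
Count of 1s: 3

3


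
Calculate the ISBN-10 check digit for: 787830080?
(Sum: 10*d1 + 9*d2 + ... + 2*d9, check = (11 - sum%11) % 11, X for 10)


Weighted sum: 296
296 mod 11 = 10

Check digit: 1


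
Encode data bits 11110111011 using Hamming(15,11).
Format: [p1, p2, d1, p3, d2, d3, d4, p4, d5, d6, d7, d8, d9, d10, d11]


Parity bits: p1=1, p2=1, p3=0, p4=1

111011110111011


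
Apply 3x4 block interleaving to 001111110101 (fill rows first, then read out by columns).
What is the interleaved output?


Matrix:
  0011
  1111
  0101
Read columns: 010011110111

010011110111


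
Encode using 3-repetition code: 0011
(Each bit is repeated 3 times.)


Each bit -> 3 copies

000000111111


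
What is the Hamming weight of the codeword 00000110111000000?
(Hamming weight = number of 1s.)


Counting 1s in 00000110111000000

5


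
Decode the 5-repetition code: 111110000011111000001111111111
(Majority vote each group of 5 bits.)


Groups: 11111, 00000, 11111, 00000, 11111, 11111
Majority votes: 101011

101011


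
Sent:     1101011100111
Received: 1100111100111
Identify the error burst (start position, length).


XOR: 0001100000000

Burst at position 3, length 2


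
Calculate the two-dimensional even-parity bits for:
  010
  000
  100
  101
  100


Row parities: 10101
Column parities: 111

Row P: 10101, Col P: 111, Corner: 1


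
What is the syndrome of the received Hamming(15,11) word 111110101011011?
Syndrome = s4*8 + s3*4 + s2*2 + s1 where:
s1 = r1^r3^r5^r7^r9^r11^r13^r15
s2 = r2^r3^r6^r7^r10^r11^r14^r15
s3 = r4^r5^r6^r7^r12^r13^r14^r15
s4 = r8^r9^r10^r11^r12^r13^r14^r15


s1=1, s2=0, s3=0, s4=1

Syndrome = 9 (error at position 9)


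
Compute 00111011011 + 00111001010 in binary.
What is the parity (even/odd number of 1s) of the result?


00111011011 = 475
00111001010 = 458
Sum = 933 = 1110100101
1s count = 6

even parity (6 ones in 1110100101)


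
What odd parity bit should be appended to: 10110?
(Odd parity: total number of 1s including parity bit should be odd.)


Number of 1s in data: 3
Parity bit: 0

0


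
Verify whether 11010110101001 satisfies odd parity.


Number of 1s: 8

No, parity error (8 ones)


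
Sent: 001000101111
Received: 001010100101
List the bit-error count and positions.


XOR: 000010001010

3 error(s) at position(s): 4, 8, 10


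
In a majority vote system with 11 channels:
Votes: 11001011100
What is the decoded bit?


Ones: 6 out of 11
Threshold: 6

1 (6/11 voted 1)


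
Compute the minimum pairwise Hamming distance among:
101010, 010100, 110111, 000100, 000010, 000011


Comparing all pairs, minimum distance: 1
Can detect 0 errors, correct 0 errors

1


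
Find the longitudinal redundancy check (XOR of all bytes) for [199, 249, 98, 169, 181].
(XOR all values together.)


XOR chain: 199 ^ 249 ^ 98 ^ 169 ^ 181 = 64

64


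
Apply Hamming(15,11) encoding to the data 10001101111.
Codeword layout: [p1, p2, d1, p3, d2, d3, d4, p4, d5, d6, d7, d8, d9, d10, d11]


Parity bits: p1=0, p2=0, p3=0, p4=0

001000001101111


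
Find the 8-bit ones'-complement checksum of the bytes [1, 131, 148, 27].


Sum = 307 mod 256 = 51
Complement = 204

204


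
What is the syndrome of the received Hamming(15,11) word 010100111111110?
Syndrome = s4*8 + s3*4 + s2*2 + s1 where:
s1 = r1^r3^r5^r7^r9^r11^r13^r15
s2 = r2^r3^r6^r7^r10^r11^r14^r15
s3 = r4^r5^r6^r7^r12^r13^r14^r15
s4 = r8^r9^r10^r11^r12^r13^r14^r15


s1=0, s2=1, s3=1, s4=1

Syndrome = 14 (error at position 14)


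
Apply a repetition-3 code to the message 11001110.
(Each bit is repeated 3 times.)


Each bit -> 3 copies

111111000000111111111000


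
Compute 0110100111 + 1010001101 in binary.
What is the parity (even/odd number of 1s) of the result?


0110100111 = 423
1010001101 = 653
Sum = 1076 = 10000110100
1s count = 4

even parity (4 ones in 10000110100)


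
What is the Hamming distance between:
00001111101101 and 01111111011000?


XOR: 01110000110101
Count of 1s: 7

7


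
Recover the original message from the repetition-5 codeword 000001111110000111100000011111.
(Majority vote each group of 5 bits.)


Groups: 00000, 11111, 10000, 11110, 00000, 11111
Majority votes: 010101

010101


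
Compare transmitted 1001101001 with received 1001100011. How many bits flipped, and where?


XOR: 0000001010

2 error(s) at position(s): 6, 8


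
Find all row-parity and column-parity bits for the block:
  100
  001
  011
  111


Row parities: 1101
Column parities: 001

Row P: 1101, Col P: 001, Corner: 1


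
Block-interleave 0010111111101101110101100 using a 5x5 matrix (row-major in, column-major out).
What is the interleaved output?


Matrix:
  00101
  11111
  10110
  11101
  01100
Read columns: 0111001011111110110011010

0111001011111110110011010


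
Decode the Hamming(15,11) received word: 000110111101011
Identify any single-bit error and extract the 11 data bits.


Syndrome = 0: no error detected

Data: 01011101011 (no errors)


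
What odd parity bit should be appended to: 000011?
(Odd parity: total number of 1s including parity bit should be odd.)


Number of 1s in data: 2
Parity bit: 1

1


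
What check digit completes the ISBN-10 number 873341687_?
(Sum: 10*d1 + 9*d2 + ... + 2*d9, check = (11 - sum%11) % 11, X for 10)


Weighted sum: 279
279 mod 11 = 4

Check digit: 7


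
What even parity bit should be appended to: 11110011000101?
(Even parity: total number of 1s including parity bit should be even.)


Number of 1s in data: 8
Parity bit: 0

0


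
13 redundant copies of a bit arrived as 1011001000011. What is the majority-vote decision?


Ones: 6 out of 13
Threshold: 7

0 (6/13 voted 1)


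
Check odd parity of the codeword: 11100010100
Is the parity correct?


Number of 1s: 5

Yes, parity is correct (5 ones)


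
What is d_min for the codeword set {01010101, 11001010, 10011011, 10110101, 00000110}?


Comparing all pairs, minimum distance: 3
Can detect 2 errors, correct 1 errors

3


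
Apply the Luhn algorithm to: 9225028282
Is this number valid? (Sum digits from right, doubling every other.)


Luhn sum = 40
40 mod 10 = 0

Valid (Luhn sum mod 10 = 0)


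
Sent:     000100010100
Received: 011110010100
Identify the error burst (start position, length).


XOR: 011010000000

Burst at position 1, length 4


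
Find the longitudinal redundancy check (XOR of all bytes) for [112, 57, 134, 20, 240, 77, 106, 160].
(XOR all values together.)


XOR chain: 112 ^ 57 ^ 134 ^ 20 ^ 240 ^ 77 ^ 106 ^ 160 = 172

172


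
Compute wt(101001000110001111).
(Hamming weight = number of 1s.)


Counting 1s in 101001000110001111

9


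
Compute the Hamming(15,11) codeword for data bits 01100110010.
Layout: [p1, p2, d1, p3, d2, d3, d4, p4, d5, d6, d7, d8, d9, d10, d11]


Parity bits: p1=0, p2=0, p3=1, p4=1

000111010110010


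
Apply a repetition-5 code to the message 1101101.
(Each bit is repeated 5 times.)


Each bit -> 5 copies

11111111110000011111111110000011111


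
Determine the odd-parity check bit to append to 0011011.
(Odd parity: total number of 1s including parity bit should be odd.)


Number of 1s in data: 4
Parity bit: 1

1


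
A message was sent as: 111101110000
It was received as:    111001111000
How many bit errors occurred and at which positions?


XOR: 000100001000

2 error(s) at position(s): 3, 8


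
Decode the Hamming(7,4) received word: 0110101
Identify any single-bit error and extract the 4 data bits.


Syndrome = 3: error at position 3

Data: 0101 (corrected bit 3)


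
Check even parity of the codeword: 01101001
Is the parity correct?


Number of 1s: 4

Yes, parity is correct (4 ones)


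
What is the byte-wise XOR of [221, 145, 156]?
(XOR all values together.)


XOR chain: 221 ^ 145 ^ 156 = 208

208


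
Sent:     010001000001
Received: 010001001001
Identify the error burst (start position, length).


XOR: 000000001000

Burst at position 8, length 1


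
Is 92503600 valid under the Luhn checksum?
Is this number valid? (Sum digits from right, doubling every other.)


Luhn sum = 24
24 mod 10 = 4

Invalid (Luhn sum mod 10 = 4)


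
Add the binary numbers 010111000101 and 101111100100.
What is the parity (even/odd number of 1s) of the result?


010111000101 = 1477
101111100100 = 3044
Sum = 4521 = 1000110101001
1s count = 6

even parity (6 ones in 1000110101001)


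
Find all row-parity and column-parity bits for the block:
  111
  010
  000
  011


Row parities: 1100
Column parities: 110

Row P: 1100, Col P: 110, Corner: 0


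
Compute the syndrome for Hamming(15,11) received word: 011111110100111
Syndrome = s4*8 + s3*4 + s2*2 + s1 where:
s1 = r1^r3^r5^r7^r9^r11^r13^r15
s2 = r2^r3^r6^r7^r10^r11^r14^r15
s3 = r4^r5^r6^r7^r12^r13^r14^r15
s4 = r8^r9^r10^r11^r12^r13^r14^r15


s1=1, s2=1, s3=1, s4=1

Syndrome = 15 (error at position 15)


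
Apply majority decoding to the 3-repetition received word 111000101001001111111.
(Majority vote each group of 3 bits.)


Groups: 111, 000, 101, 001, 001, 111, 111
Majority votes: 1010011

1010011


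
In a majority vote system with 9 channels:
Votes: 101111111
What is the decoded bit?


Ones: 8 out of 9
Threshold: 5

1 (8/9 voted 1)


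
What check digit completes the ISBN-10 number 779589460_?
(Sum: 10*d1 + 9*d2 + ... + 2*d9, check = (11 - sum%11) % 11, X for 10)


Weighted sum: 367
367 mod 11 = 4

Check digit: 7


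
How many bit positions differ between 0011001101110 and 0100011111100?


XOR: 0111010010010
Count of 1s: 6

6


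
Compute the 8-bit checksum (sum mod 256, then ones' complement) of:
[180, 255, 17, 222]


Sum = 674 mod 256 = 162
Complement = 93

93


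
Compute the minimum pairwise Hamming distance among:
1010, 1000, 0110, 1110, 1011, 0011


Comparing all pairs, minimum distance: 1
Can detect 0 errors, correct 0 errors

1


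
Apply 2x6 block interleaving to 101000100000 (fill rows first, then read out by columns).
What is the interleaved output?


Matrix:
  101000
  100000
Read columns: 110010000000

110010000000


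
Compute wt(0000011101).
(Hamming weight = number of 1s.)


Counting 1s in 0000011101

4


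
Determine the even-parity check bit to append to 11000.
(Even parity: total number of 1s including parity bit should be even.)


Number of 1s in data: 2
Parity bit: 0

0


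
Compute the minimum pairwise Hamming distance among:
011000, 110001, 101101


Comparing all pairs, minimum distance: 3
Can detect 2 errors, correct 1 errors

3


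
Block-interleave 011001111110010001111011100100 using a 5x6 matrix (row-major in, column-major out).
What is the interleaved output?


Matrix:
  011001
  111110
  010001
  111011
  100100
Read columns: 010111111011010010010101010110

010111111011010010010101010110


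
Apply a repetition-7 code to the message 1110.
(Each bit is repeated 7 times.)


Each bit -> 7 copies

1111111111111111111110000000


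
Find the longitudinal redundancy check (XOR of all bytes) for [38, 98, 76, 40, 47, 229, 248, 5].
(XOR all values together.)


XOR chain: 38 ^ 98 ^ 76 ^ 40 ^ 47 ^ 229 ^ 248 ^ 5 = 23

23


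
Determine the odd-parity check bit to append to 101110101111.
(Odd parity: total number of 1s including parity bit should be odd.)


Number of 1s in data: 9
Parity bit: 0

0


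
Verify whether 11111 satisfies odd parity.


Number of 1s: 5

Yes, parity is correct (5 ones)


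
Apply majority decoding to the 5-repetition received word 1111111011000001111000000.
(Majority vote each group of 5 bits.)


Groups: 11111, 11011, 00000, 11110, 00000
Majority votes: 11010

11010


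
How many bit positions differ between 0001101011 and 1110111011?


XOR: 1111010000
Count of 1s: 5

5


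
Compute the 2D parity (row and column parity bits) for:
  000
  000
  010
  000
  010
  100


Row parities: 001011
Column parities: 100

Row P: 001011, Col P: 100, Corner: 1


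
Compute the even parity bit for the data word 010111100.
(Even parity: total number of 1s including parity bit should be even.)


Number of 1s in data: 5
Parity bit: 1

1


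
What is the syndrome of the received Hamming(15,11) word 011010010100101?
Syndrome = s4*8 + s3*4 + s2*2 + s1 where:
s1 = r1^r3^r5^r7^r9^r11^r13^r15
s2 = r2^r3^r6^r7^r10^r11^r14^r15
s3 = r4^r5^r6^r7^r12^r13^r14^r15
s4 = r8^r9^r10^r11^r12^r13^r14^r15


s1=0, s2=0, s3=1, s4=0

Syndrome = 4 (error at position 4)


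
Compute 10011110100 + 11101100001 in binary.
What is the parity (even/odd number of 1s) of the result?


10011110100 = 1268
11101100001 = 1889
Sum = 3157 = 110001010101
1s count = 6

even parity (6 ones in 110001010101)


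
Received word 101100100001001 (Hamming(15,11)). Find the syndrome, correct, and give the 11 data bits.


Syndrome = 2: error at position 2

Data: 10010001001 (corrected bit 2)


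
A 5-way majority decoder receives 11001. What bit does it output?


Ones: 3 out of 5
Threshold: 3

1 (3/5 voted 1)


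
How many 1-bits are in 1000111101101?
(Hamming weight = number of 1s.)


Counting 1s in 1000111101101

8


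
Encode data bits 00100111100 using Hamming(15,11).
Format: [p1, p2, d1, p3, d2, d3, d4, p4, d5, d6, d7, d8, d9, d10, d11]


Parity bits: p1=0, p2=1, p3=1, p4=0

010101000111100


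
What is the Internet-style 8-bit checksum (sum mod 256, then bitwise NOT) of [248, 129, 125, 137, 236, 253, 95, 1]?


Sum = 1224 mod 256 = 200
Complement = 55

55


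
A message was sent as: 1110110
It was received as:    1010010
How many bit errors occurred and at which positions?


XOR: 0100100

2 error(s) at position(s): 1, 4


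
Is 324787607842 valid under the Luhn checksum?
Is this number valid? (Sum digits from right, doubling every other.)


Luhn sum = 63
63 mod 10 = 3

Invalid (Luhn sum mod 10 = 3)


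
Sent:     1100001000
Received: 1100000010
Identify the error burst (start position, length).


XOR: 0000001010

Burst at position 6, length 3


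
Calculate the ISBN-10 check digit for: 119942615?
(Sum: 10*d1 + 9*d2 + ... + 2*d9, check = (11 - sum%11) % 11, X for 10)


Weighted sum: 225
225 mod 11 = 5

Check digit: 6


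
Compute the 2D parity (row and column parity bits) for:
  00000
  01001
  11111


Row parities: 001
Column parities: 10110

Row P: 001, Col P: 10110, Corner: 1


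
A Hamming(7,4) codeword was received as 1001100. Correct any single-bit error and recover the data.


Syndrome = 0: no error detected

Data: 0100 (no errors)


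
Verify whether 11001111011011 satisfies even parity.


Number of 1s: 10

Yes, parity is correct (10 ones)


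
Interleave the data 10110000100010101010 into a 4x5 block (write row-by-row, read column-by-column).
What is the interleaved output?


Matrix:
  10110
  00010
  00101
  01010
Read columns: 10000001101011010010

10000001101011010010


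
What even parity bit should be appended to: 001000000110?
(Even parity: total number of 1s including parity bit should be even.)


Number of 1s in data: 3
Parity bit: 1

1


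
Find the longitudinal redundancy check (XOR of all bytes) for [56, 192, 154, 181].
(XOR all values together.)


XOR chain: 56 ^ 192 ^ 154 ^ 181 = 215

215


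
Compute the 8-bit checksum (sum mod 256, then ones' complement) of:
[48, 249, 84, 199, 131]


Sum = 711 mod 256 = 199
Complement = 56

56


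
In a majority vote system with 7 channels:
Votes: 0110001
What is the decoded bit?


Ones: 3 out of 7
Threshold: 4

0 (3/7 voted 1)


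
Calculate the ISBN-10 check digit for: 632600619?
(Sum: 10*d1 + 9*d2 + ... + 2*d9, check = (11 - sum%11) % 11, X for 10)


Weighted sum: 190
190 mod 11 = 3

Check digit: 8


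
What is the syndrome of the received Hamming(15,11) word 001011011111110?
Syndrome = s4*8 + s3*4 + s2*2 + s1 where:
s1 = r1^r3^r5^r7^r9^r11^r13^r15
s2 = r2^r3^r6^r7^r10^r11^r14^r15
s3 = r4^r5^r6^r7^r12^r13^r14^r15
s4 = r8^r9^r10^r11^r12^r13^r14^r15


s1=1, s2=1, s3=1, s4=1

Syndrome = 15 (error at position 15)


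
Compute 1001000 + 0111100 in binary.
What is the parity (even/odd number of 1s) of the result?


1001000 = 72
0111100 = 60
Sum = 132 = 10000100
1s count = 2

even parity (2 ones in 10000100)


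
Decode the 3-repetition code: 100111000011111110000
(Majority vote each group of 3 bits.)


Groups: 100, 111, 000, 011, 111, 110, 000
Majority votes: 0101110

0101110


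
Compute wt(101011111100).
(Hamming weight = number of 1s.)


Counting 1s in 101011111100

8


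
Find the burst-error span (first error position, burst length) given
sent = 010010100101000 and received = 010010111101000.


XOR: 000000011000000

Burst at position 7, length 2


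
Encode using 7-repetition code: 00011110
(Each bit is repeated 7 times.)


Each bit -> 7 copies

00000000000000000000011111111111111111111111111110000000


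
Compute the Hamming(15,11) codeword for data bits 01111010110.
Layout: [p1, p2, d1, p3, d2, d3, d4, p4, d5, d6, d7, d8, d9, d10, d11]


Parity bits: p1=1, p2=0, p3=1, p4=0

100111101010110


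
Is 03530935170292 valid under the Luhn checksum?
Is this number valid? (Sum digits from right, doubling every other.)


Luhn sum = 49
49 mod 10 = 9

Invalid (Luhn sum mod 10 = 9)


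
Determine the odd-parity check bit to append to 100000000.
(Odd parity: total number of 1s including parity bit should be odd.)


Number of 1s in data: 1
Parity bit: 0

0


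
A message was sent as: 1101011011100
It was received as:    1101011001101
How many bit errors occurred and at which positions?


XOR: 0000000010001

2 error(s) at position(s): 8, 12


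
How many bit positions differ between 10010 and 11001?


XOR: 01011
Count of 1s: 3

3


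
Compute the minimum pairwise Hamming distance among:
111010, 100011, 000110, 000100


Comparing all pairs, minimum distance: 1
Can detect 0 errors, correct 0 errors

1


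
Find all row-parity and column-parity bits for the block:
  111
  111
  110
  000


Row parities: 1100
Column parities: 110

Row P: 1100, Col P: 110, Corner: 0


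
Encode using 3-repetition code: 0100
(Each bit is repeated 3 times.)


Each bit -> 3 copies

000111000000


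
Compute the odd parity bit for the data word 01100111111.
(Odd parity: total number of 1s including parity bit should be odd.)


Number of 1s in data: 8
Parity bit: 1

1


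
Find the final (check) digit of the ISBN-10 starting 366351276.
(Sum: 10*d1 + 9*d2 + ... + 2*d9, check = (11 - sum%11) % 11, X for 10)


Weighted sum: 229
229 mod 11 = 9

Check digit: 2


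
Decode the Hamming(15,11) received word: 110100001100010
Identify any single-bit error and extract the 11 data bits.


Syndrome = 10: error at position 10

Data: 00001000010 (corrected bit 10)


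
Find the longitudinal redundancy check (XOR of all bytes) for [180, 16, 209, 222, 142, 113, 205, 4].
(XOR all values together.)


XOR chain: 180 ^ 16 ^ 209 ^ 222 ^ 142 ^ 113 ^ 205 ^ 4 = 157

157


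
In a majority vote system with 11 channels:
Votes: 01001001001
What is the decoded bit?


Ones: 4 out of 11
Threshold: 6

0 (4/11 voted 1)


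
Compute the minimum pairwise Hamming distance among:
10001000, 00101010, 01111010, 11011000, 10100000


Comparing all pairs, minimum distance: 2
Can detect 1 errors, correct 0 errors

2


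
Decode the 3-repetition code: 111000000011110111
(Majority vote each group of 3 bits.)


Groups: 111, 000, 000, 011, 110, 111
Majority votes: 100111

100111


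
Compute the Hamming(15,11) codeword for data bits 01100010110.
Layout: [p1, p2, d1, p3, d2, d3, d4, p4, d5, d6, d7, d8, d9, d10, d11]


Parity bits: p1=1, p2=1, p3=0, p4=1

110011010010110


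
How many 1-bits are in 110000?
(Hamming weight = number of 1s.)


Counting 1s in 110000

2


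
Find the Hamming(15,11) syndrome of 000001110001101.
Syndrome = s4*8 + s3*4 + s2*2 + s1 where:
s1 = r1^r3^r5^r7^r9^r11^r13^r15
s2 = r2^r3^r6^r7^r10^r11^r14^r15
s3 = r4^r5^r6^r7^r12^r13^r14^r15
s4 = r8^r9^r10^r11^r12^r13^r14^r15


s1=1, s2=1, s3=1, s4=0

Syndrome = 7 (error at position 7)


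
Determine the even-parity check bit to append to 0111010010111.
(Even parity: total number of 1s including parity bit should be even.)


Number of 1s in data: 8
Parity bit: 0

0


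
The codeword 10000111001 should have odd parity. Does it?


Number of 1s: 5

Yes, parity is correct (5 ones)


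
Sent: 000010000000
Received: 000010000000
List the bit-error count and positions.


XOR: 000000000000

0 errors (received matches sent)


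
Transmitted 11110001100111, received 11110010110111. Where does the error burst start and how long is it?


XOR: 00000011010000

Burst at position 6, length 4


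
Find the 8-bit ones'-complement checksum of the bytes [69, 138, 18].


Sum = 225 mod 256 = 225
Complement = 30

30


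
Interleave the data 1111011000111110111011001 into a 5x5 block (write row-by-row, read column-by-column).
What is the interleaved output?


Matrix:
  11110
  11000
  11111
  01110
  11001
Read columns: 1110111111101101011000101

1110111111101101011000101


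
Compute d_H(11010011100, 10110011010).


XOR: 01100000110
Count of 1s: 4

4


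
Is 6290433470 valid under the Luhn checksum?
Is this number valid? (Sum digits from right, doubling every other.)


Luhn sum = 40
40 mod 10 = 0

Valid (Luhn sum mod 10 = 0)


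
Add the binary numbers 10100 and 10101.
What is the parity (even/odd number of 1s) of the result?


10100 = 20
10101 = 21
Sum = 41 = 101001
1s count = 3

odd parity (3 ones in 101001)


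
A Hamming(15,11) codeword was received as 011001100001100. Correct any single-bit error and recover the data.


Syndrome = 1: error at position 1

Data: 10110001100 (corrected bit 1)


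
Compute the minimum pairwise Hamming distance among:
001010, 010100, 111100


Comparing all pairs, minimum distance: 2
Can detect 1 errors, correct 0 errors

2


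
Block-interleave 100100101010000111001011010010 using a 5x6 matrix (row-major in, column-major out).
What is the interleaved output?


Matrix:
  100100
  101010
  000111
  001011
  010010
Read columns: 110000000101010101000111100110

110000000101010101000111100110


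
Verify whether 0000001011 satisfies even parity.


Number of 1s: 3

No, parity error (3 ones)


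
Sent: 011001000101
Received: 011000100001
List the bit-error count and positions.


XOR: 000001100100

3 error(s) at position(s): 5, 6, 9


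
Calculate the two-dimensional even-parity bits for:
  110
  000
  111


Row parities: 001
Column parities: 001

Row P: 001, Col P: 001, Corner: 1


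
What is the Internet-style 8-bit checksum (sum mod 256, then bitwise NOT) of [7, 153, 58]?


Sum = 218 mod 256 = 218
Complement = 37

37


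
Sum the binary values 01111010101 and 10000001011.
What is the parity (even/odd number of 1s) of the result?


01111010101 = 981
10000001011 = 1035
Sum = 2016 = 11111100000
1s count = 6

even parity (6 ones in 11111100000)


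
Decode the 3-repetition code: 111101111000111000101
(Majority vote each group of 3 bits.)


Groups: 111, 101, 111, 000, 111, 000, 101
Majority votes: 1110101

1110101


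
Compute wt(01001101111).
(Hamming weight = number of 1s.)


Counting 1s in 01001101111

7


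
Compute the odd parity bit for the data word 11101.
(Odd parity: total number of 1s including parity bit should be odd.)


Number of 1s in data: 4
Parity bit: 1

1


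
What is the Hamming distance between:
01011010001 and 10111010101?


XOR: 11100000100
Count of 1s: 4

4


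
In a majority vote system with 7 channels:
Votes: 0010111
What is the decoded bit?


Ones: 4 out of 7
Threshold: 4

1 (4/7 voted 1)


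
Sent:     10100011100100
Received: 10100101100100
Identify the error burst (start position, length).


XOR: 00000110000000

Burst at position 5, length 2


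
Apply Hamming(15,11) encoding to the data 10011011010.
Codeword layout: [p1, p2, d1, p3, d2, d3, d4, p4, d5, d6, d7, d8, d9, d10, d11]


Parity bits: p1=0, p2=0, p3=1, p4=0

001100101011010


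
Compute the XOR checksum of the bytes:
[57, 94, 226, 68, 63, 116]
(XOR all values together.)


XOR chain: 57 ^ 94 ^ 226 ^ 68 ^ 63 ^ 116 = 138

138


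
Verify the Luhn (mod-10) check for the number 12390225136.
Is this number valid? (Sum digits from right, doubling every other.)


Luhn sum = 37
37 mod 10 = 7

Invalid (Luhn sum mod 10 = 7)


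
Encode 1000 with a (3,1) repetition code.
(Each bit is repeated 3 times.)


Each bit -> 3 copies

111000000000


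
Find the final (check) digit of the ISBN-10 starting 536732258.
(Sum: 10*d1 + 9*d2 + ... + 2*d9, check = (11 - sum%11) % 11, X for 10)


Weighted sum: 241
241 mod 11 = 10

Check digit: 1


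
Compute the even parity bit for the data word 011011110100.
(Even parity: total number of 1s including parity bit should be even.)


Number of 1s in data: 7
Parity bit: 1

1


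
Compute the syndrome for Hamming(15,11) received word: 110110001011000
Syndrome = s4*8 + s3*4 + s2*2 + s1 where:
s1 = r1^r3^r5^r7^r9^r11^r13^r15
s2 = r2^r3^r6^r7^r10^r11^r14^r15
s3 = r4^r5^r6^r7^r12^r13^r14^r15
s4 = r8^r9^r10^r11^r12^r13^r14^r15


s1=0, s2=0, s3=1, s4=1

Syndrome = 12 (error at position 12)


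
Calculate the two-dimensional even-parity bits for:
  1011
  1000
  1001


Row parities: 110
Column parities: 1010

Row P: 110, Col P: 1010, Corner: 0


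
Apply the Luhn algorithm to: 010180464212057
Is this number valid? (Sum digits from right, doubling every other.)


Luhn sum = 40
40 mod 10 = 0

Valid (Luhn sum mod 10 = 0)


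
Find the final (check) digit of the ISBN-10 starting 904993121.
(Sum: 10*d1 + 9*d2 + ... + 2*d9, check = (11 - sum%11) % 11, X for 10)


Weighted sum: 266
266 mod 11 = 2

Check digit: 9


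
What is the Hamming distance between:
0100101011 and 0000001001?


XOR: 0100100010
Count of 1s: 3

3


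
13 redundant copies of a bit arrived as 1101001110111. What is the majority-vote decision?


Ones: 9 out of 13
Threshold: 7

1 (9/13 voted 1)


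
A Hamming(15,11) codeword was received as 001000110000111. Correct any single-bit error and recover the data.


Syndrome = 0: no error detected

Data: 10010000111 (no errors)


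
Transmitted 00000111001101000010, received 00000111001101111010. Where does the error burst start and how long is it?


XOR: 00000000000000111000

Burst at position 14, length 3


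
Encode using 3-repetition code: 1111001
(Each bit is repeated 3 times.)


Each bit -> 3 copies

111111111111000000111


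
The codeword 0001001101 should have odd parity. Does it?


Number of 1s: 4

No, parity error (4 ones)


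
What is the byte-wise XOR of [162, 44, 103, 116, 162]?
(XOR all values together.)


XOR chain: 162 ^ 44 ^ 103 ^ 116 ^ 162 = 63

63


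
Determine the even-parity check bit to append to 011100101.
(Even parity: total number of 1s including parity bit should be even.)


Number of 1s in data: 5
Parity bit: 1

1


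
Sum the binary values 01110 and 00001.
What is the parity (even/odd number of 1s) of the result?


01110 = 14
00001 = 1
Sum = 15 = 1111
1s count = 4

even parity (4 ones in 1111)


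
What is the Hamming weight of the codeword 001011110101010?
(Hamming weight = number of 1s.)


Counting 1s in 001011110101010

8


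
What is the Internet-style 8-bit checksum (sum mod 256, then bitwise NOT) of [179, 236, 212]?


Sum = 627 mod 256 = 115
Complement = 140

140


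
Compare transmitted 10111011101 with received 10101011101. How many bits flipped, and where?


XOR: 00010000000

1 error(s) at position(s): 3


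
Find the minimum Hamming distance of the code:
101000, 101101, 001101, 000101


Comparing all pairs, minimum distance: 1
Can detect 0 errors, correct 0 errors

1


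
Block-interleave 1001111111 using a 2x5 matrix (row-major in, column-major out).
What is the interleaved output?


Matrix:
  10011
  11111
Read columns: 1101011111

1101011111


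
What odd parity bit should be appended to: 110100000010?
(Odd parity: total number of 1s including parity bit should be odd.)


Number of 1s in data: 4
Parity bit: 1

1


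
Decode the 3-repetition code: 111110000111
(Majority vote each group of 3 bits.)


Groups: 111, 110, 000, 111
Majority votes: 1101

1101


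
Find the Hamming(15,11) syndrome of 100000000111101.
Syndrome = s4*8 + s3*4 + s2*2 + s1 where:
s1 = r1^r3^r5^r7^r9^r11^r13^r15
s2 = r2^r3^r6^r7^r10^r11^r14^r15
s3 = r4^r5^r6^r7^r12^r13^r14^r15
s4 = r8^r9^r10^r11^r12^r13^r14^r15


s1=0, s2=1, s3=1, s4=1

Syndrome = 14 (error at position 14)


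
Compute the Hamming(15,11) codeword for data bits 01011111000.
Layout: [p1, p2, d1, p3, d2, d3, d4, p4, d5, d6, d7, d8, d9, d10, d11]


Parity bits: p1=0, p2=1, p3=1, p4=0

010110101111000


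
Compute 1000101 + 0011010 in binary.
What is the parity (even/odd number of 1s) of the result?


1000101 = 69
0011010 = 26
Sum = 95 = 1011111
1s count = 6

even parity (6 ones in 1011111)


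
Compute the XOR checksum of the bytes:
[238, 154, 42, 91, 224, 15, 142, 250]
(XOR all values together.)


XOR chain: 238 ^ 154 ^ 42 ^ 91 ^ 224 ^ 15 ^ 142 ^ 250 = 158

158


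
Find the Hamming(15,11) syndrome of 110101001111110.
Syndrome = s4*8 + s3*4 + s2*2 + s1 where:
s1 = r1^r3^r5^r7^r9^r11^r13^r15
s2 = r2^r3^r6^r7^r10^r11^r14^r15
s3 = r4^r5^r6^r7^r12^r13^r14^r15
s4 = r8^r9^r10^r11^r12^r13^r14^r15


s1=0, s2=1, s3=1, s4=0

Syndrome = 6 (error at position 6)


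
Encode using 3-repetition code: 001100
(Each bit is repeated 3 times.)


Each bit -> 3 copies

000000111111000000


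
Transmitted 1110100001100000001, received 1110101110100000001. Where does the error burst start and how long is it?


XOR: 0000001111000000000

Burst at position 6, length 4


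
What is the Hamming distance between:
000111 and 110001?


XOR: 110110
Count of 1s: 4

4


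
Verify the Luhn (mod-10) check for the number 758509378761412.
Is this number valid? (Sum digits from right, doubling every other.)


Luhn sum = 63
63 mod 10 = 3

Invalid (Luhn sum mod 10 = 3)


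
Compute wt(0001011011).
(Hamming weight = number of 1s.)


Counting 1s in 0001011011

5


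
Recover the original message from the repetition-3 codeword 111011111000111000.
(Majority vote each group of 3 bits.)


Groups: 111, 011, 111, 000, 111, 000
Majority votes: 111010

111010


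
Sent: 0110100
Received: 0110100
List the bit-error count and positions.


XOR: 0000000

0 errors (received matches sent)


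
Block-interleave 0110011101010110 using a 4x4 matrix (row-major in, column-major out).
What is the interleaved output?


Matrix:
  0110
  0111
  0101
  0110
Read columns: 0000111111010110

0000111111010110


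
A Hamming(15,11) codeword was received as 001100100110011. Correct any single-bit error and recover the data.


Syndrome = 0: no error detected

Data: 10010110011 (no errors)


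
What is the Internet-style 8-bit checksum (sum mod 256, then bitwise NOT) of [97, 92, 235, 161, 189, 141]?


Sum = 915 mod 256 = 147
Complement = 108

108


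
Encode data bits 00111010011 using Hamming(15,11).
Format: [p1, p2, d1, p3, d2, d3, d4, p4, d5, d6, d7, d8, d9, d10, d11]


Parity bits: p1=0, p2=1, p3=0, p4=0

010001101010011


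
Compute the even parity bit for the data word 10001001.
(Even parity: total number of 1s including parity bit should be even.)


Number of 1s in data: 3
Parity bit: 1

1


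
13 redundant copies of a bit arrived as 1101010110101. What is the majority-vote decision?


Ones: 8 out of 13
Threshold: 7

1 (8/13 voted 1)


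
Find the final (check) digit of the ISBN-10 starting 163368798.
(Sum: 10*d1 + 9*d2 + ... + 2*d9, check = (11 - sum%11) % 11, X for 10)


Weighted sum: 256
256 mod 11 = 3

Check digit: 8


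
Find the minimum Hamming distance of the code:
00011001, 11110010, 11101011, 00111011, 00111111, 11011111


Comparing all pairs, minimum distance: 1
Can detect 0 errors, correct 0 errors

1


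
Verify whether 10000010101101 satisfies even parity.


Number of 1s: 6

Yes, parity is correct (6 ones)


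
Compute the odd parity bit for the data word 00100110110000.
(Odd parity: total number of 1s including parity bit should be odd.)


Number of 1s in data: 5
Parity bit: 0

0


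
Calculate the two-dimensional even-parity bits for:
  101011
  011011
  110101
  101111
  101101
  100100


Row parities: 000100
Column parities: 100011

Row P: 000100, Col P: 100011, Corner: 1


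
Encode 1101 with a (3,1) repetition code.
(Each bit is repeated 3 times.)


Each bit -> 3 copies

111111000111


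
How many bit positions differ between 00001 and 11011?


XOR: 11010
Count of 1s: 3

3


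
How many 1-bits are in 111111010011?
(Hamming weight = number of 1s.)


Counting 1s in 111111010011

9


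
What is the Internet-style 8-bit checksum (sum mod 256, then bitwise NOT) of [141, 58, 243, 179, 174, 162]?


Sum = 957 mod 256 = 189
Complement = 66

66


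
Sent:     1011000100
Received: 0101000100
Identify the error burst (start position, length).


XOR: 1110000000

Burst at position 0, length 3


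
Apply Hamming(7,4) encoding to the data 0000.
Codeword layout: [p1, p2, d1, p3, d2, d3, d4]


Parity bits: p1=0, p2=0, p3=0

0000000


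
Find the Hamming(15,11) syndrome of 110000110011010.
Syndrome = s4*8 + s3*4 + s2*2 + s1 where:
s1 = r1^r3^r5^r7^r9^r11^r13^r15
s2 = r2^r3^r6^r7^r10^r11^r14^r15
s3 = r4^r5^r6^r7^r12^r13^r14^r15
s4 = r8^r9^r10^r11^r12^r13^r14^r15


s1=1, s2=0, s3=1, s4=0

Syndrome = 5 (error at position 5)


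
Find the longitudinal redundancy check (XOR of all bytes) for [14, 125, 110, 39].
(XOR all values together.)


XOR chain: 14 ^ 125 ^ 110 ^ 39 = 58

58


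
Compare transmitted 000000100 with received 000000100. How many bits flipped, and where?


XOR: 000000000

0 errors (received matches sent)


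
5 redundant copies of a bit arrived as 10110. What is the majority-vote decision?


Ones: 3 out of 5
Threshold: 3

1 (3/5 voted 1)


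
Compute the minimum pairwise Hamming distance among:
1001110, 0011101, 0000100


Comparing all pairs, minimum distance: 3
Can detect 2 errors, correct 1 errors

3


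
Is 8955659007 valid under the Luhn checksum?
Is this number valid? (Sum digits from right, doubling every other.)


Luhn sum = 46
46 mod 10 = 6

Invalid (Luhn sum mod 10 = 6)


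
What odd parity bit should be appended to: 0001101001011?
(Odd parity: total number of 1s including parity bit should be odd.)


Number of 1s in data: 6
Parity bit: 1

1


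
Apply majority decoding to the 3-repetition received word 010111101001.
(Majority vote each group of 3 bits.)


Groups: 010, 111, 101, 001
Majority votes: 0110

0110


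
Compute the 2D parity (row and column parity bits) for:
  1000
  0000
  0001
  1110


Row parities: 1011
Column parities: 0111

Row P: 1011, Col P: 0111, Corner: 1


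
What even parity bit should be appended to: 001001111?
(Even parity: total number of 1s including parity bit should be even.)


Number of 1s in data: 5
Parity bit: 1

1


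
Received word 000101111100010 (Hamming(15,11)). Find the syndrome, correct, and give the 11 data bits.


Syndrome = 0: no error detected

Data: 00111100010 (no errors)


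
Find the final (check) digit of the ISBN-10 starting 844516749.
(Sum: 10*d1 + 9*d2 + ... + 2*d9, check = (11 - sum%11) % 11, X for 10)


Weighted sum: 277
277 mod 11 = 2

Check digit: 9


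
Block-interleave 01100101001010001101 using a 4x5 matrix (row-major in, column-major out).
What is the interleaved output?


Matrix:
  01100
  10100
  10100
  01101
Read columns: 01101001111100000001

01101001111100000001


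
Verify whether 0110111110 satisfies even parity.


Number of 1s: 7

No, parity error (7 ones)


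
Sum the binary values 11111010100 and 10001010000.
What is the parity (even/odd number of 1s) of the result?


11111010100 = 2004
10001010000 = 1104
Sum = 3108 = 110000100100
1s count = 4

even parity (4 ones in 110000100100)


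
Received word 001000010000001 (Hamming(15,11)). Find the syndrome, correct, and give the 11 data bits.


Syndrome = 4: error at position 4

Data: 10000000001 (corrected bit 4)
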